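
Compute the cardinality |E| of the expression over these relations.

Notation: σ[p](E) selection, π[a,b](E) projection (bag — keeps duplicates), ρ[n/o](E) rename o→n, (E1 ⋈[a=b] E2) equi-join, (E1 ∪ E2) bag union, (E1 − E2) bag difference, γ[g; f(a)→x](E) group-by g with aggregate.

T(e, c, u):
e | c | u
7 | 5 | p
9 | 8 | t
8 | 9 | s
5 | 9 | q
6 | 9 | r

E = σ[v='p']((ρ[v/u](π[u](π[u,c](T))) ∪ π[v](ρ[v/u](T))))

Row counts bottom-up:
  T → 5
  π[u,c](T) → 5
  π[u](π[u,c](T)) → 5
  ρ[v/u](π[u](π[u,c](T))) → 5
  T → 5
  ρ[v/u](T) → 5
  π[v](ρ[v/u](T)) → 5
  (ρ[v/u](π[u](π[u,c](T))) ∪ π[v](ρ[v/u](T))) → 10
  σ[v='p']((ρ[v/u](π[u](π[u,c](T))) ∪ π[v](ρ[v/u](T)))) → 2

|E| = 2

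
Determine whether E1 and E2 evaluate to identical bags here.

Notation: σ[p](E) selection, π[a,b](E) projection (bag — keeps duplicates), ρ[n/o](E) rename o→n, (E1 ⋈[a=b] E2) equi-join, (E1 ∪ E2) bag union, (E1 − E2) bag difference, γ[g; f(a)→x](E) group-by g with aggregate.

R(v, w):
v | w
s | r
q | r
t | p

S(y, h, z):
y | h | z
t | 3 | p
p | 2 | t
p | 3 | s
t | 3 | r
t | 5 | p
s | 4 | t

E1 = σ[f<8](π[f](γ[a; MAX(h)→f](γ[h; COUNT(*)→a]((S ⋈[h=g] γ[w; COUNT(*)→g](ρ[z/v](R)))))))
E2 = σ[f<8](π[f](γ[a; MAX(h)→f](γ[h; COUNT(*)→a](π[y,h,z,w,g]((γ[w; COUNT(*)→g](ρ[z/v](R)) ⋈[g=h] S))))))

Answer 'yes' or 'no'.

E1 row counts bottom-up:
  S → 6
  R → 3
  ρ[z/v](R) → 3
  γ[w; COUNT(*)→g](ρ[z/v](R)) → 2
  (S ⋈[h=g] γ[w; COUNT(*)→g](ρ[z/v](R))) → 1
  γ[h; COUNT(*)→a]((S ⋈[h=g] γ[w; COUNT(*)→g](ρ[z/v](R)))) → 1
  γ[a; MAX(h)→f](γ[h; COUNT(*)→a]((S ⋈[h=g] γ[w; COUNT(*)→g](ρ[z/v](R))))) → 1
  π[f](γ[a; MAX(h)→f](γ[h; COUNT(*)→a]((S ⋈[h=g] γ[w; COUNT(*)→g](ρ[z/v](R)))))) → 1
  σ[f<8](π[f](γ[a; MAX(h)→f](γ[h; COUNT(*)→a]((S ⋈[h=g] γ[w; COUNT(*)→g](ρ[z/v](R))))))) → 1
E2 row counts bottom-up:
  R → 3
  ρ[z/v](R) → 3
  γ[w; COUNT(*)→g](ρ[z/v](R)) → 2
  S → 6
  (γ[w; COUNT(*)→g](ρ[z/v](R)) ⋈[g=h] S) → 1
  π[y,h,z,w,g]((γ[w; COUNT(*)→g](ρ[z/v](R)) ⋈[g=h] S)) → 1
  γ[h; COUNT(*)→a](π[y,h,z,w,g]((γ[w; COUNT(*)→g](ρ[z/v](R)) ⋈[g=h] S))) → 1
  γ[a; MAX(h)→f](γ[h; COUNT(*)→a](π[y,h,z,w,g]((γ[w; COUNT(*)→g](ρ[z/v](R)) ⋈[g=h] S)))) → 1
  π[f](γ[a; MAX(h)→f](γ[h; COUNT(*)→a](π[y,h,z,w,g]((γ[w; COUNT(*)→g](ρ[z/v](R)) ⋈[g=h] S))))) → 1
  σ[f<8](π[f](γ[a; MAX(h)→f](γ[h; COUNT(*)→a](π[y,h,z,w,g]((γ[w; COUNT(*)→g](ρ[z/v](R)) ⋈[g=h] S)))))) → 1

E1 and E2 produce the same multiset:
f
2

yes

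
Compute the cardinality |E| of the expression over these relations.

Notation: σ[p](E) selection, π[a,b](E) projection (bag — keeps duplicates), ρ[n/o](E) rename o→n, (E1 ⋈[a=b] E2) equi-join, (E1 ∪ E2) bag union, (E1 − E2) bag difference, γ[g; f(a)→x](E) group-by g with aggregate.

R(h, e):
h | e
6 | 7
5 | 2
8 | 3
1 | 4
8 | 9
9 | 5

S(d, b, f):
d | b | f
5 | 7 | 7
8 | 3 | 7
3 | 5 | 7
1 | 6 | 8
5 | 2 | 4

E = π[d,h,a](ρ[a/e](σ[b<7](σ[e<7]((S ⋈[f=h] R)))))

Per-node cardinality:
  S → 5
  R → 6
  (S ⋈[f=h] R) → 2
  σ[e<7]((S ⋈[f=h] R)) → 1
  σ[b<7](σ[e<7]((S ⋈[f=h] R))) → 1
  ρ[a/e](σ[b<7](σ[e<7]((S ⋈[f=h] R)))) → 1
  π[d,h,a](ρ[a/e](σ[b<7](σ[e<7]((S ⋈[f=h] R))))) → 1

|E| = 1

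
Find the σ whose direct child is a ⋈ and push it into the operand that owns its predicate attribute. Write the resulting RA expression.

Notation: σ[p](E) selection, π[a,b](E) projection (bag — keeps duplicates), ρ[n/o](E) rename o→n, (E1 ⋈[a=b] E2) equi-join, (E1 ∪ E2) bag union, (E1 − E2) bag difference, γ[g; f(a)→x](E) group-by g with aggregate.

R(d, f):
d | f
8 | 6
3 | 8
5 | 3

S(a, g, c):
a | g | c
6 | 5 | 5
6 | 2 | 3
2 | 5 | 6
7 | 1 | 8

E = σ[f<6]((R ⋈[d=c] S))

σ filters on f, owned by the left side.
E' = (σ[f<6](R) ⋈[d=c] S)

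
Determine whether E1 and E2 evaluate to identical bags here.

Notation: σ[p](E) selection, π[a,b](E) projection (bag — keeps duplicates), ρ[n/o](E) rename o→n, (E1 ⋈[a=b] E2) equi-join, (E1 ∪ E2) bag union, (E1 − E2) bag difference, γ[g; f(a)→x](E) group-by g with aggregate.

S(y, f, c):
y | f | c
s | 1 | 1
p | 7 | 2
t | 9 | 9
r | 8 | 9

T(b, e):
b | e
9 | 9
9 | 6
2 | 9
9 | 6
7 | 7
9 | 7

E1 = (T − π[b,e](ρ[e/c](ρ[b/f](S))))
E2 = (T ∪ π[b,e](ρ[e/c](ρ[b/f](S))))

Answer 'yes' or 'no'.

E1 subexpression sizes:
  T → 6
  S → 4
  ρ[b/f](S) → 4
  ρ[e/c](ρ[b/f](S)) → 4
  π[b,e](ρ[e/c](ρ[b/f](S))) → 4
  (T − π[b,e](ρ[e/c](ρ[b/f](S)))) → 5
E2 subexpression sizes:
  T → 6
  S → 4
  ρ[b/f](S) → 4
  ρ[e/c](ρ[b/f](S)) → 4
  π[b,e](ρ[e/c](ρ[b/f](S))) → 4
  (T ∪ π[b,e](ρ[e/c](ρ[b/f](S)))) → 10

E1 result:
b | e
2 | 9
7 | 7
9 | 6
9 | 6
9 | 7
E2 result:
b | e
1 | 1
2 | 9
7 | 2
7 | 7
8 | 9
9 | 6
9 | 6
9 | 7
9 | 9
9 | 9
Witness: (9, 9) appears 0× in E1 but 2× in E2.

no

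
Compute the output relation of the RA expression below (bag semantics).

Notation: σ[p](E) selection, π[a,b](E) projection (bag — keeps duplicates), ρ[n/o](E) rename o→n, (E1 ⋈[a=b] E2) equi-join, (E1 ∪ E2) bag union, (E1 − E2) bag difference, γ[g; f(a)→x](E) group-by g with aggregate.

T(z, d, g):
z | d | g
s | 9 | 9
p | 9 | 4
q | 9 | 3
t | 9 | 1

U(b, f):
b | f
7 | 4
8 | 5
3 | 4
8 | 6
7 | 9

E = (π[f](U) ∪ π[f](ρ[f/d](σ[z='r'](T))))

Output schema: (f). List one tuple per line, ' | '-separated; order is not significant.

Row counts bottom-up:
  U → 5
  π[f](U) → 5
  T → 4
  σ[z='r'](T) → 0
  ρ[f/d](σ[z='r'](T)) → 0
  π[f](ρ[f/d](σ[z='r'](T))) → 0
  (π[f](U) ∪ π[f](ρ[f/d](σ[z='r'](T)))) → 5

== RESULT ==
f
4
4
5
6
9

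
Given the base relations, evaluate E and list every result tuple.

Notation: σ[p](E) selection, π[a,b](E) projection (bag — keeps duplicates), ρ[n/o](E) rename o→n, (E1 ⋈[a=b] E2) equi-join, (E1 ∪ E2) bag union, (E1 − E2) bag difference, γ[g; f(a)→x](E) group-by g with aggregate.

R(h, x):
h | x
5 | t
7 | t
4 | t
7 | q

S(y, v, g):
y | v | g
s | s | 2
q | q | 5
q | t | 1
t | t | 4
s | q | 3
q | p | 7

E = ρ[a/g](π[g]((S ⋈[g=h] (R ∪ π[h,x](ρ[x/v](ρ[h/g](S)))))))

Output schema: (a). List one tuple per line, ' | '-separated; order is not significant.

Stepwise |·|:
  S → 6
  R → 4
  S → 6
  ρ[h/g](S) → 6
  ρ[x/v](ρ[h/g](S)) → 6
  π[h,x](ρ[x/v](ρ[h/g](S))) → 6
  (R ∪ π[h,x](ρ[x/v](ρ[h/g](S)))) → 10
  (S ⋈[g=h] (R ∪ π[h,x](ρ[x/v](ρ[h/g](S))))) → 10
  π[g]((S ⋈[g=h] (R ∪ π[h,x](ρ[x/v](ρ[h/g](S)))))) → 10
  ρ[a/g](π[g]((S ⋈[g=h] (R ∪ π[h,x](ρ[x/v](ρ[h/g](S))))))) → 10

== RESULT ==
a
1
2
3
4
4
5
5
7
7
7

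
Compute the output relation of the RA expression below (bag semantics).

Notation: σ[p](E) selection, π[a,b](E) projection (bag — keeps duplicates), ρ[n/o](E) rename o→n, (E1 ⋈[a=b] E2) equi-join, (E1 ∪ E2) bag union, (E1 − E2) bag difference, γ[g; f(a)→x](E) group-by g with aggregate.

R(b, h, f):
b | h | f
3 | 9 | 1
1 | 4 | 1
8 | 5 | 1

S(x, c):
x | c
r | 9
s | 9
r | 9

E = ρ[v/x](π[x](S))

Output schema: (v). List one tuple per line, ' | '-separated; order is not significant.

Subexpression sizes:
  S → 3
  π[x](S) → 3
  ρ[v/x](π[x](S)) → 3

== RESULT ==
v
r
r
s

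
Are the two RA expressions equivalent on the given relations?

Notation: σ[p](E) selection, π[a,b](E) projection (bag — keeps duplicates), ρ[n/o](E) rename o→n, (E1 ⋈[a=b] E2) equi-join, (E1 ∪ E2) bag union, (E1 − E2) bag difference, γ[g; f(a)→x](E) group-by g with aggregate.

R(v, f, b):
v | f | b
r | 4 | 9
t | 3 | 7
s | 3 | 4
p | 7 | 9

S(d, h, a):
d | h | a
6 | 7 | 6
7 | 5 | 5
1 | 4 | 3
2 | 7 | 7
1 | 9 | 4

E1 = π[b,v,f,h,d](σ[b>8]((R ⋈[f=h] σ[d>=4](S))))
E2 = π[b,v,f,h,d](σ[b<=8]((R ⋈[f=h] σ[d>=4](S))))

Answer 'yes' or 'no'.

E1 row counts bottom-up:
  R → 4
  S → 5
  σ[d>=4](S) → 2
  (R ⋈[f=h] σ[d>=4](S)) → 1
  σ[b>8]((R ⋈[f=h] σ[d>=4](S))) → 1
  π[b,v,f,h,d](σ[b>8]((R ⋈[f=h] σ[d>=4](S)))) → 1
E2 row counts bottom-up:
  R → 4
  S → 5
  σ[d>=4](S) → 2
  (R ⋈[f=h] σ[d>=4](S)) → 1
  σ[b<=8]((R ⋈[f=h] σ[d>=4](S))) → 0
  π[b,v,f,h,d](σ[b<=8]((R ⋈[f=h] σ[d>=4](S)))) → 0

E1 result:
b | v | f | h | d
9 | p | 7 | 7 | 6
E2 result:
b | v | f | h | d
(0 rows)
Witness: (9, 'p', 7, 7, 6) appears 1× in E1 but 0× in E2.

no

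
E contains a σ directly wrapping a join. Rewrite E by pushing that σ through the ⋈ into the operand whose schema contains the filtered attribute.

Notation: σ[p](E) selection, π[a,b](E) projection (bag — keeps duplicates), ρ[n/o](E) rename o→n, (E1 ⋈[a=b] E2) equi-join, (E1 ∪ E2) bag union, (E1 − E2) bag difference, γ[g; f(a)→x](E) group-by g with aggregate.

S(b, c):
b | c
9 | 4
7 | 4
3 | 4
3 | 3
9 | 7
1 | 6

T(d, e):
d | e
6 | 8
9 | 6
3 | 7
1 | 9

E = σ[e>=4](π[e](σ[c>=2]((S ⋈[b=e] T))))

σ filters on c, owned by the left side.
E' = σ[e>=4](π[e]((σ[c>=2](S) ⋈[b=e] T)))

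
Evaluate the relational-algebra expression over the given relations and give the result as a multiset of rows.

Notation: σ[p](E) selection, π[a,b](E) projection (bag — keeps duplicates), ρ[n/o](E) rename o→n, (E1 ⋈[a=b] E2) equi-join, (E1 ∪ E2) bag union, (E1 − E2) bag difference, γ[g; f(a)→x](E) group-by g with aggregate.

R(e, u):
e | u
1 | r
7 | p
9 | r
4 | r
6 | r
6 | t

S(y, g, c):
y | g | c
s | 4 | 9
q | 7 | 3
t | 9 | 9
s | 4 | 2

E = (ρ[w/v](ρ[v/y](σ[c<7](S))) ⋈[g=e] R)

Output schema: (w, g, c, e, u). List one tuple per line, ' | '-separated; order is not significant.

Subexpression sizes:
  S → 4
  σ[c<7](S) → 2
  ρ[v/y](σ[c<7](S)) → 2
  ρ[w/v](ρ[v/y](σ[c<7](S))) → 2
  R → 6
  (ρ[w/v](ρ[v/y](σ[c<7](S))) ⋈[g=e] R) → 2

== RESULT ==
w | g | c | e | u
q | 7 | 3 | 7 | p
s | 4 | 2 | 4 | r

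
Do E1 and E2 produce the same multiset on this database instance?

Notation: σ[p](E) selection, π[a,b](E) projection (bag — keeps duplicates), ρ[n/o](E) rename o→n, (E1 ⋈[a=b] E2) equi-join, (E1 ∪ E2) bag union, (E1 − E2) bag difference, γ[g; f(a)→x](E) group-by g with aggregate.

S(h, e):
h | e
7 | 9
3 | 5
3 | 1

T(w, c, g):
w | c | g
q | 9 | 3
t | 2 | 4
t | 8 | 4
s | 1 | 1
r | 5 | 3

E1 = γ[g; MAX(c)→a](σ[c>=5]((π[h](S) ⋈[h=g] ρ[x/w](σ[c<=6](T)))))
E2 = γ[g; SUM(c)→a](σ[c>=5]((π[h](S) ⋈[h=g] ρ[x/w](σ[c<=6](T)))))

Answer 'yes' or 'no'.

E1 stepwise |·|:
  S → 3
  π[h](S) → 3
  T → 5
  σ[c<=6](T) → 3
  ρ[x/w](σ[c<=6](T)) → 3
  (π[h](S) ⋈[h=g] ρ[x/w](σ[c<=6](T))) → 2
  σ[c>=5]((π[h](S) ⋈[h=g] ρ[x/w](σ[c<=6](T)))) → 2
  γ[g; MAX(c)→a](σ[c>=5]((π[h](S) ⋈[h=g] ρ[x/w](σ[c<=6](T))))) → 1
E2 stepwise |·|:
  S → 3
  π[h](S) → 3
  T → 5
  σ[c<=6](T) → 3
  ρ[x/w](σ[c<=6](T)) → 3
  (π[h](S) ⋈[h=g] ρ[x/w](σ[c<=6](T))) → 2
  σ[c>=5]((π[h](S) ⋈[h=g] ρ[x/w](σ[c<=6](T)))) → 2
  γ[g; SUM(c)→a](σ[c>=5]((π[h](S) ⋈[h=g] ρ[x/w](σ[c<=6](T))))) → 1

E1 result:
g | a
3 | 5
E2 result:
g | a
3 | 10
Witness: (3, 10) appears 0× in E1 but 1× in E2.

no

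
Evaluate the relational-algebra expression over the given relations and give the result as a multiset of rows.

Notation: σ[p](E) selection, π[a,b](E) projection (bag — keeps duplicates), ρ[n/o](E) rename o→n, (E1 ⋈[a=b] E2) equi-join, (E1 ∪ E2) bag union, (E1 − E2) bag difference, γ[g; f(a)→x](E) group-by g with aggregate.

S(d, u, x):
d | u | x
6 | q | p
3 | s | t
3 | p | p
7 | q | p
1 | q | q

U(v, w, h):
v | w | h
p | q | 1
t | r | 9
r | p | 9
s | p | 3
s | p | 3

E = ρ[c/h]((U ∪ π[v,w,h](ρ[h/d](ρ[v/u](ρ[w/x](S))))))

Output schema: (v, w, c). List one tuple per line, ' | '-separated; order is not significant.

Row counts bottom-up:
  U → 5
  S → 5
  ρ[w/x](S) → 5
  ρ[v/u](ρ[w/x](S)) → 5
  ρ[h/d](ρ[v/u](ρ[w/x](S))) → 5
  π[v,w,h](ρ[h/d](ρ[v/u](ρ[w/x](S)))) → 5
  (U ∪ π[v,w,h](ρ[h/d](ρ[v/u](ρ[w/x](S))))) → 10
  ρ[c/h]((U ∪ π[v,w,h](ρ[h/d](ρ[v/u](ρ[w/x](S)))))) → 10

== RESULT ==
v | w | c
p | p | 3
p | q | 1
q | p | 6
q | p | 7
q | q | 1
r | p | 9
s | p | 3
s | p | 3
s | t | 3
t | r | 9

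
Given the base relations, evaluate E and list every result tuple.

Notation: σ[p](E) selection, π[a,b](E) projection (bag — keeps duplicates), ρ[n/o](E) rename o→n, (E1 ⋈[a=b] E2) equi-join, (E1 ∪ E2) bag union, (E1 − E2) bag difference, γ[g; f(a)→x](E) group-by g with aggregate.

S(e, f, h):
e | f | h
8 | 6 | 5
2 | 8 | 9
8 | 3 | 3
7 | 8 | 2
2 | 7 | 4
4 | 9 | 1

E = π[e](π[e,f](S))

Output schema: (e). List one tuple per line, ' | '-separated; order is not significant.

Row counts bottom-up:
  S → 6
  π[e,f](S) → 6
  π[e](π[e,f](S)) → 6

== RESULT ==
e
2
2
4
7
8
8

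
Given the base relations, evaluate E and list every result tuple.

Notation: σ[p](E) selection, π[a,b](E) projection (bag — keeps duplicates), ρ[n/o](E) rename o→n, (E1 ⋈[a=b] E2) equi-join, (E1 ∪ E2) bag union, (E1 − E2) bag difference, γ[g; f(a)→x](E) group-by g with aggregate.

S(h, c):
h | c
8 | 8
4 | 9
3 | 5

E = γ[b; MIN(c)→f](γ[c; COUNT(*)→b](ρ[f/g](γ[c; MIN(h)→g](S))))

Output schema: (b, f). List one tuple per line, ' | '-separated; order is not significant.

Row counts bottom-up:
  S → 3
  γ[c; MIN(h)→g](S) → 3
  ρ[f/g](γ[c; MIN(h)→g](S)) → 3
  γ[c; COUNT(*)→b](ρ[f/g](γ[c; MIN(h)→g](S))) → 3
  γ[b; MIN(c)→f](γ[c; COUNT(*)→b](ρ[f/g](γ[c; MIN(h)→g](S)))) → 1

== RESULT ==
b | f
1 | 5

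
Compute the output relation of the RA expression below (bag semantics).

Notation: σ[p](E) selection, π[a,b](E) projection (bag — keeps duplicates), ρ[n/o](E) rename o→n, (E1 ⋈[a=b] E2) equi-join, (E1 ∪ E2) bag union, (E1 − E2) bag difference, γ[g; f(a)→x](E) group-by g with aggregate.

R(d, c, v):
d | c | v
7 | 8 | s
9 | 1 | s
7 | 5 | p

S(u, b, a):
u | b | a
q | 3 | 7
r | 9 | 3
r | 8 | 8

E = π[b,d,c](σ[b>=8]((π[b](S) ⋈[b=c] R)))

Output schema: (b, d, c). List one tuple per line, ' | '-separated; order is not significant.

Stepwise |·|:
  S → 3
  π[b](S) → 3
  R → 3
  (π[b](S) ⋈[b=c] R) → 1
  σ[b>=8]((π[b](S) ⋈[b=c] R)) → 1
  π[b,d,c](σ[b>=8]((π[b](S) ⋈[b=c] R))) → 1

== RESULT ==
b | d | c
8 | 7 | 8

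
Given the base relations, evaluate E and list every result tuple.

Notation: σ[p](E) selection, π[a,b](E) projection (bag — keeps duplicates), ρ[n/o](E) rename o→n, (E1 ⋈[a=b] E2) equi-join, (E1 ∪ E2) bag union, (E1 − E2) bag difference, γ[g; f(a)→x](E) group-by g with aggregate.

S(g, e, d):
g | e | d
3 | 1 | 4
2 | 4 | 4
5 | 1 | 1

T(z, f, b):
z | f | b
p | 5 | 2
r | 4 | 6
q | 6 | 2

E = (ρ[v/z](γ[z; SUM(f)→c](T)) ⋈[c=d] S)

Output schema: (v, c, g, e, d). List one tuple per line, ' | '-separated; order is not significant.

Per-node cardinality:
  T → 3
  γ[z; SUM(f)→c](T) → 3
  ρ[v/z](γ[z; SUM(f)→c](T)) → 3
  S → 3
  (ρ[v/z](γ[z; SUM(f)→c](T)) ⋈[c=d] S) → 2

== RESULT ==
v | c | g | e | d
r | 4 | 2 | 4 | 4
r | 4 | 3 | 1 | 4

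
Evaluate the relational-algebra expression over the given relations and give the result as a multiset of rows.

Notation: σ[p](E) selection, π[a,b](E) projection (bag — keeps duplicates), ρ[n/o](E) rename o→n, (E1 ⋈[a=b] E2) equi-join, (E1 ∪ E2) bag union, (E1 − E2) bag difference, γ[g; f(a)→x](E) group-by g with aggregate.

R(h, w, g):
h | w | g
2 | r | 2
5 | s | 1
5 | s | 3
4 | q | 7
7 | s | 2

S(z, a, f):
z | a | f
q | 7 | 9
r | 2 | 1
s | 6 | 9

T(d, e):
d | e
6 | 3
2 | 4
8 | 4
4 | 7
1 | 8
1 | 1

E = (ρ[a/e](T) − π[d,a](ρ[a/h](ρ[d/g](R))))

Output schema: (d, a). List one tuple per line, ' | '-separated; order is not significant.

Subexpression sizes:
  T → 6
  ρ[a/e](T) → 6
  R → 5
  ρ[d/g](R) → 5
  ρ[a/h](ρ[d/g](R)) → 5
  π[d,a](ρ[a/h](ρ[d/g](R))) → 5
  (ρ[a/e](T) − π[d,a](ρ[a/h](ρ[d/g](R)))) → 6

== RESULT ==
d | a
1 | 1
1 | 8
2 | 4
4 | 7
6 | 3
8 | 4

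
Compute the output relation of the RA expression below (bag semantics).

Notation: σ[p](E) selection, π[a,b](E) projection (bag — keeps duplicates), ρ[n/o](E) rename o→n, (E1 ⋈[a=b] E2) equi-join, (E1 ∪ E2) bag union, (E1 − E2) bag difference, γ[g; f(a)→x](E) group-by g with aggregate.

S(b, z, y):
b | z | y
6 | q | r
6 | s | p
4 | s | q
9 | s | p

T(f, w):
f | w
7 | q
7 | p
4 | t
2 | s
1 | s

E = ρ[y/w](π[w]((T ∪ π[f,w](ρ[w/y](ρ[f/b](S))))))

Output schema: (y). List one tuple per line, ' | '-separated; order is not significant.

Stepwise |·|:
  T → 5
  S → 4
  ρ[f/b](S) → 4
  ρ[w/y](ρ[f/b](S)) → 4
  π[f,w](ρ[w/y](ρ[f/b](S))) → 4
  (T ∪ π[f,w](ρ[w/y](ρ[f/b](S)))) → 9
  π[w]((T ∪ π[f,w](ρ[w/y](ρ[f/b](S))))) → 9
  ρ[y/w](π[w]((T ∪ π[f,w](ρ[w/y](ρ[f/b](S)))))) → 9

== RESULT ==
y
p
p
p
q
q
r
s
s
t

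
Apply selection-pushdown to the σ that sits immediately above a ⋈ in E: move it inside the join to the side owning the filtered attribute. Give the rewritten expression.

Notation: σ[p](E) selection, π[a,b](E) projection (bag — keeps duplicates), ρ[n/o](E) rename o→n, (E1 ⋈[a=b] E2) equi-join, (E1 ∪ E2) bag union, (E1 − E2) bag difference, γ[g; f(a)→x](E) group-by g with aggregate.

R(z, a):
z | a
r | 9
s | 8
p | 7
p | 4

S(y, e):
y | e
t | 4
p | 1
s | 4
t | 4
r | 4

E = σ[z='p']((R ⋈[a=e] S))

σ filters on z, owned by the left side.
E' = (σ[z='p'](R) ⋈[a=e] S)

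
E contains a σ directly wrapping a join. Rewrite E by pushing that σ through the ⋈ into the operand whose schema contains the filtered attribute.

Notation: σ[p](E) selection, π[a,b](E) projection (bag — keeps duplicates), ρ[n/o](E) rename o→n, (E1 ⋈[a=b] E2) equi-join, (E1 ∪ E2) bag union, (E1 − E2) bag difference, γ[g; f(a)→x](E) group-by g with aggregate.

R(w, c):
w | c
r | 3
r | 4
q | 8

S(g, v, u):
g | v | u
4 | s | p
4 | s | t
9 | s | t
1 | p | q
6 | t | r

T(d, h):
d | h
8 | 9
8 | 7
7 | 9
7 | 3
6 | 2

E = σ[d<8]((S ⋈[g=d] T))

σ filters on d, owned by the right side.
E' = (S ⋈[g=d] σ[d<8](T))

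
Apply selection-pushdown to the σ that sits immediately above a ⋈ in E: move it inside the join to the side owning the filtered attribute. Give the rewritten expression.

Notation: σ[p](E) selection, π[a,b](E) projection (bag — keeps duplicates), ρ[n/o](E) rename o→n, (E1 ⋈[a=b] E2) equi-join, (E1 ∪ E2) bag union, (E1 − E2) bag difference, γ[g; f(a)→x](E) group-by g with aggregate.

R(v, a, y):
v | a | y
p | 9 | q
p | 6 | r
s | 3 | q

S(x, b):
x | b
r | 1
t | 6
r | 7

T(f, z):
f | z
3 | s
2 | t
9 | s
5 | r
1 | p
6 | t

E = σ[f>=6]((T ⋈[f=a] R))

σ filters on f, owned by the left side.
E' = (σ[f>=6](T) ⋈[f=a] R)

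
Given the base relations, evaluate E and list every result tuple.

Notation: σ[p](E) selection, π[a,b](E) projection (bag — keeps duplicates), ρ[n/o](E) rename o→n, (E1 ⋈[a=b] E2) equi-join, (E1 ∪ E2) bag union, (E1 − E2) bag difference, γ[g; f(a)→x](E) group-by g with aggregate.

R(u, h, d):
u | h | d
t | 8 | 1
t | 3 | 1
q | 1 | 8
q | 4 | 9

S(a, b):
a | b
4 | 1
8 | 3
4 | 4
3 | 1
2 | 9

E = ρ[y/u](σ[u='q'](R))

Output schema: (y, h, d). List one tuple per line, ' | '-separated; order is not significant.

Stepwise |·|:
  R → 4
  σ[u='q'](R) → 2
  ρ[y/u](σ[u='q'](R)) → 2

== RESULT ==
y | h | d
q | 1 | 8
q | 4 | 9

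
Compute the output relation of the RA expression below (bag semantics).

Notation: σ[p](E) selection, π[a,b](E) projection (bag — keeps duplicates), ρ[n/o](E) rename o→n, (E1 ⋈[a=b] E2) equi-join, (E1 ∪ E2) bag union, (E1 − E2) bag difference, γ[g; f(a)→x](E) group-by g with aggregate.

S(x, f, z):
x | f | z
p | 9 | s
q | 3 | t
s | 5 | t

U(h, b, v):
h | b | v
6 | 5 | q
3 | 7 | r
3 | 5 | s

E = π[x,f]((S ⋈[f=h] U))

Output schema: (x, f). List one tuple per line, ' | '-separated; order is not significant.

Subexpression sizes:
  S → 3
  U → 3
  (S ⋈[f=h] U) → 2
  π[x,f]((S ⋈[f=h] U)) → 2

== RESULT ==
x | f
q | 3
q | 3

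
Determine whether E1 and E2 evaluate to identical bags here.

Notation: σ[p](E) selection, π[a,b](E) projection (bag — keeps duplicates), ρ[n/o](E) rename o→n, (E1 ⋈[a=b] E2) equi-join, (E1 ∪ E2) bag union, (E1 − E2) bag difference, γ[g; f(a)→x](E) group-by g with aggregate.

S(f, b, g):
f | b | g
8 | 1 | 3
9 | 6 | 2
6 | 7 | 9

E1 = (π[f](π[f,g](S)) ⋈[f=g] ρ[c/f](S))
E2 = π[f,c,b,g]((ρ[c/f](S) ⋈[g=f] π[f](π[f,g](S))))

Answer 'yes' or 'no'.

E1 per-node cardinality:
  S → 3
  π[f,g](S) → 3
  π[f](π[f,g](S)) → 3
  S → 3
  ρ[c/f](S) → 3
  (π[f](π[f,g](S)) ⋈[f=g] ρ[c/f](S)) → 1
E2 per-node cardinality:
  S → 3
  ρ[c/f](S) → 3
  S → 3
  π[f,g](S) → 3
  π[f](π[f,g](S)) → 3
  (ρ[c/f](S) ⋈[g=f] π[f](π[f,g](S))) → 1
  π[f,c,b,g]((ρ[c/f](S) ⋈[g=f] π[f](π[f,g](S)))) → 1

E1 and E2 produce the same multiset:
f | c | b | g
9 | 6 | 7 | 9

yes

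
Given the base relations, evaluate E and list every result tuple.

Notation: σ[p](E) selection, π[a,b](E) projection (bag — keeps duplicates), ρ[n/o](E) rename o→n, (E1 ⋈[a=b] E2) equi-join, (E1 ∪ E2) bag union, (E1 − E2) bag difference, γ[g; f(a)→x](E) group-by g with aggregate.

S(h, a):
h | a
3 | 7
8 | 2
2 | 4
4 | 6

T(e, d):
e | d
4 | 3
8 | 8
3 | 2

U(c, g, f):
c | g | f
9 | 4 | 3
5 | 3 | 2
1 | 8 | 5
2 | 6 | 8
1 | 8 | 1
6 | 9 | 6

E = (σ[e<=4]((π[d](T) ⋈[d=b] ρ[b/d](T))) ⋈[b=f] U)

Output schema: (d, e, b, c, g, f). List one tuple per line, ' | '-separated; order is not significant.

Row counts bottom-up:
  T → 3
  π[d](T) → 3
  T → 3
  ρ[b/d](T) → 3
  (π[d](T) ⋈[d=b] ρ[b/d](T)) → 3
  σ[e<=4]((π[d](T) ⋈[d=b] ρ[b/d](T))) → 2
  U → 6
  (σ[e<=4]((π[d](T) ⋈[d=b] ρ[b/d](T))) ⋈[b=f] U) → 2

== RESULT ==
d | e | b | c | g | f
2 | 3 | 2 | 5 | 3 | 2
3 | 4 | 3 | 9 | 4 | 3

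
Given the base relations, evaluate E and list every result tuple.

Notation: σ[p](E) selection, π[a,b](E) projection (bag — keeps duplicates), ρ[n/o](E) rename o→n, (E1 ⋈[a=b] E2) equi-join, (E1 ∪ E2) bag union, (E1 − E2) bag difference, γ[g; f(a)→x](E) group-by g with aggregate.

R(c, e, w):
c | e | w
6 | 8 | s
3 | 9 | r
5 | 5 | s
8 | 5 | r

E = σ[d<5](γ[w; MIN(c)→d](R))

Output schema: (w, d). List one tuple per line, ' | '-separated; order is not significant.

Stepwise |·|:
  R → 4
  γ[w; MIN(c)→d](R) → 2
  σ[d<5](γ[w; MIN(c)→d](R)) → 1

== RESULT ==
w | d
r | 3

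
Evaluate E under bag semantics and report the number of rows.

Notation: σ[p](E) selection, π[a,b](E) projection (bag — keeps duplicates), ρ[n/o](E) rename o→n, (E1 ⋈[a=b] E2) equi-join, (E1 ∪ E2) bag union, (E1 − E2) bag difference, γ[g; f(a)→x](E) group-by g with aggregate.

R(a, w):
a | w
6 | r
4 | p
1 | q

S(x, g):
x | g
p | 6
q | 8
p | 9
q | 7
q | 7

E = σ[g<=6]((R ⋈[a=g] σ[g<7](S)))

Subexpression sizes:
  R → 3
  S → 5
  σ[g<7](S) → 1
  (R ⋈[a=g] σ[g<7](S)) → 1
  σ[g<=6]((R ⋈[a=g] σ[g<7](S))) → 1

|E| = 1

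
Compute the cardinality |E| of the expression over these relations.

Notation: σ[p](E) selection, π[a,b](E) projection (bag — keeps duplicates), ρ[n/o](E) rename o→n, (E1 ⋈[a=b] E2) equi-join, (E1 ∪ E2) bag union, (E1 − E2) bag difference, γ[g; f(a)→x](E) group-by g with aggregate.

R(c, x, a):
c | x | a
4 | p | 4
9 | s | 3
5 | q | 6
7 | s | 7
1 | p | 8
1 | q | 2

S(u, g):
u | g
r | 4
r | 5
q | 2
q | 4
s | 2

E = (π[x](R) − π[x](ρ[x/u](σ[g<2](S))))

Per-node cardinality:
  R → 6
  π[x](R) → 6
  S → 5
  σ[g<2](S) → 0
  ρ[x/u](σ[g<2](S)) → 0
  π[x](ρ[x/u](σ[g<2](S))) → 0
  (π[x](R) − π[x](ρ[x/u](σ[g<2](S)))) → 6

|E| = 6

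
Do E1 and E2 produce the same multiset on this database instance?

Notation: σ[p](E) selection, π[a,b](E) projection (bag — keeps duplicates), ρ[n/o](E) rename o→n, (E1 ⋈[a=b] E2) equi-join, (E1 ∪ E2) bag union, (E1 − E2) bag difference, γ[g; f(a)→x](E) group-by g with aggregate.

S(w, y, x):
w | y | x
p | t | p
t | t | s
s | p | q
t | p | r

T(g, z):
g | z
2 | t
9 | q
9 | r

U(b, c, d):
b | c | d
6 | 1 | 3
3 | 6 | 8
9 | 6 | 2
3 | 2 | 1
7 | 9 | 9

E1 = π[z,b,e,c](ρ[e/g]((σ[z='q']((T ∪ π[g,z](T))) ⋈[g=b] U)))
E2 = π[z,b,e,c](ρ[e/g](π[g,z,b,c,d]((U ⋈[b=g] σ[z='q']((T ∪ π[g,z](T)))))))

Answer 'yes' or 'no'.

E1 per-node cardinality:
  T → 3
  T → 3
  π[g,z](T) → 3
  (T ∪ π[g,z](T)) → 6
  σ[z='q']((T ∪ π[g,z](T))) → 2
  U → 5
  (σ[z='q']((T ∪ π[g,z](T))) ⋈[g=b] U) → 2
  ρ[e/g]((σ[z='q']((T ∪ π[g,z](T))) ⋈[g=b] U)) → 2
  π[z,b,e,c](ρ[e/g]((σ[z='q']((T ∪ π[g,z](T))) ⋈[g=b] U))) → 2
E2 per-node cardinality:
  U → 5
  T → 3
  T → 3
  π[g,z](T) → 3
  (T ∪ π[g,z](T)) → 6
  σ[z='q']((T ∪ π[g,z](T))) → 2
  (U ⋈[b=g] σ[z='q']((T ∪ π[g,z](T)))) → 2
  π[g,z,b,c,d]((U ⋈[b=g] σ[z='q']((T ∪ π[g,z](T))))) → 2
  ρ[e/g](π[g,z,b,c,d]((U ⋈[b=g] σ[z='q']((T ∪ π[g,z](T)))))) → 2
  π[z,b,e,c](ρ[e/g](π[g,z,b,c,d]((U ⋈[b=g] σ[z='q']((T ∪ π[g,z](T))))))) → 2

E1 and E2 produce the same multiset:
z | b | e | c
q | 9 | 9 | 6
q | 9 | 9 | 6

yes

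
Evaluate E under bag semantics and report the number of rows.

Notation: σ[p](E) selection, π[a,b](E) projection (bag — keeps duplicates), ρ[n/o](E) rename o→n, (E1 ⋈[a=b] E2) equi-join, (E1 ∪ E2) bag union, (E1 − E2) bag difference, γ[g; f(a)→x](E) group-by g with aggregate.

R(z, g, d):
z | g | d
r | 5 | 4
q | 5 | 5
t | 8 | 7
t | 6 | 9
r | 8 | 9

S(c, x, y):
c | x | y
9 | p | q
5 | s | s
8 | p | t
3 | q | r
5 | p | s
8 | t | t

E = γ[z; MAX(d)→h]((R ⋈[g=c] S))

Stepwise |·|:
  R → 5
  S → 6
  (R ⋈[g=c] S) → 8
  γ[z; MAX(d)→h]((R ⋈[g=c] S)) → 3

|E| = 3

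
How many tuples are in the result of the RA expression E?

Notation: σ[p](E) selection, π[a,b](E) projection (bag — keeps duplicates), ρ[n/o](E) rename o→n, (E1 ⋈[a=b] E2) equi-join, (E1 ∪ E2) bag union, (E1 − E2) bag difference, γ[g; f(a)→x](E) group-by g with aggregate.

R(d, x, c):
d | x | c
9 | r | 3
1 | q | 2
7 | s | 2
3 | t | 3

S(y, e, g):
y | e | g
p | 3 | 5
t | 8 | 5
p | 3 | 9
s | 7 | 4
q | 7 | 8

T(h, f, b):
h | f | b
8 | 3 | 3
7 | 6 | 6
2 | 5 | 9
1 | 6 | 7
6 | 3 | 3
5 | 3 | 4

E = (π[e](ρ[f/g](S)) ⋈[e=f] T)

Subexpression sizes:
  S → 5
  ρ[f/g](S) → 5
  π[e](ρ[f/g](S)) → 5
  T → 6
  (π[e](ρ[f/g](S)) ⋈[e=f] T) → 6

|E| = 6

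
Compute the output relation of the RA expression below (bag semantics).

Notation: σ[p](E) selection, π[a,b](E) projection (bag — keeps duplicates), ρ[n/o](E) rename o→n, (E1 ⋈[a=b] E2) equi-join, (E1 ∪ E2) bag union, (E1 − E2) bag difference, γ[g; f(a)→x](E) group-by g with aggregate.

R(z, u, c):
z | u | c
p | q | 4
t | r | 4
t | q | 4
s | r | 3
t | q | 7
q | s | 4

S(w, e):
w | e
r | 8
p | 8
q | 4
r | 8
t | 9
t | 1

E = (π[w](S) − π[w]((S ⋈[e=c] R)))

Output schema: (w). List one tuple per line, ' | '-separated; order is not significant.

Stepwise |·|:
  S → 6
  π[w](S) → 6
  S → 6
  R → 6
  (S ⋈[e=c] R) → 4
  π[w]((S ⋈[e=c] R)) → 4
  (π[w](S) − π[w]((S ⋈[e=c] R))) → 5

== RESULT ==
w
p
r
r
t
t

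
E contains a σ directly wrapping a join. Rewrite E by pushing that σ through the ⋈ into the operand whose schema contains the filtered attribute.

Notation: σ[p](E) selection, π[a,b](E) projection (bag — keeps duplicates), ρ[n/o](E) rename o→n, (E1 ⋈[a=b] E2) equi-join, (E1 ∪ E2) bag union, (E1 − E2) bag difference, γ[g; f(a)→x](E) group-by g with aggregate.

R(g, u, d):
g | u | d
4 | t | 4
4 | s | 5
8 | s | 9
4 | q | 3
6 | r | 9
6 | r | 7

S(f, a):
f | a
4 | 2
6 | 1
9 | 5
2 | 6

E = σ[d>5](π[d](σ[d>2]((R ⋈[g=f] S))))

σ filters on d, owned by the left side.
E' = σ[d>5](π[d]((σ[d>2](R) ⋈[g=f] S)))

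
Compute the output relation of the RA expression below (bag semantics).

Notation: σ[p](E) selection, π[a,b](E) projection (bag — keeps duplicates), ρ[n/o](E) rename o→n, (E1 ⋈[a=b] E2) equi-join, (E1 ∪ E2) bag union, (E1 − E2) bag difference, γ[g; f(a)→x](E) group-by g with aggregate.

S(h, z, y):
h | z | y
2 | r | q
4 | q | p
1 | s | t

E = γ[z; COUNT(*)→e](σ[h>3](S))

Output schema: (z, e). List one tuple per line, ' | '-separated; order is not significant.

Per-node cardinality:
  S → 3
  σ[h>3](S) → 1
  γ[z; COUNT(*)→e](σ[h>3](S)) → 1

== RESULT ==
z | e
q | 1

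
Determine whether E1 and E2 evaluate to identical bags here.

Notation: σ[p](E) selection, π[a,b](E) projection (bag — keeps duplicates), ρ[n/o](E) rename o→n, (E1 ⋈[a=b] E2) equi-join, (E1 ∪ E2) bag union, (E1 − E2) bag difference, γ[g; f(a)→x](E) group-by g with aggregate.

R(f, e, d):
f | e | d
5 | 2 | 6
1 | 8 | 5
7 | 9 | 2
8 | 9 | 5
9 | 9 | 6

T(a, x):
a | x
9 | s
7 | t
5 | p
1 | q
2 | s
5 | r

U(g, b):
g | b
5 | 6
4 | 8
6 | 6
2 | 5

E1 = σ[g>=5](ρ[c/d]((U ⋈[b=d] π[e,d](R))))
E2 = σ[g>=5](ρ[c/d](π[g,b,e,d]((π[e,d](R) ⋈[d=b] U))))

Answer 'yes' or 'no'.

E1 per-node cardinality:
  U → 4
  R → 5
  π[e,d](R) → 5
  (U ⋈[b=d] π[e,d](R)) → 6
  ρ[c/d]((U ⋈[b=d] π[e,d](R))) → 6
  σ[g>=5](ρ[c/d]((U ⋈[b=d] π[e,d](R)))) → 4
E2 per-node cardinality:
  R → 5
  π[e,d](R) → 5
  U → 4
  (π[e,d](R) ⋈[d=b] U) → 6
  π[g,b,e,d]((π[e,d](R) ⋈[d=b] U)) → 6
  ρ[c/d](π[g,b,e,d]((π[e,d](R) ⋈[d=b] U))) → 6
  σ[g>=5](ρ[c/d](π[g,b,e,d]((π[e,d](R) ⋈[d=b] U)))) → 4

E1 and E2 produce the same multiset:
g | b | e | c
5 | 6 | 2 | 6
5 | 6 | 9 | 6
6 | 6 | 2 | 6
6 | 6 | 9 | 6

yes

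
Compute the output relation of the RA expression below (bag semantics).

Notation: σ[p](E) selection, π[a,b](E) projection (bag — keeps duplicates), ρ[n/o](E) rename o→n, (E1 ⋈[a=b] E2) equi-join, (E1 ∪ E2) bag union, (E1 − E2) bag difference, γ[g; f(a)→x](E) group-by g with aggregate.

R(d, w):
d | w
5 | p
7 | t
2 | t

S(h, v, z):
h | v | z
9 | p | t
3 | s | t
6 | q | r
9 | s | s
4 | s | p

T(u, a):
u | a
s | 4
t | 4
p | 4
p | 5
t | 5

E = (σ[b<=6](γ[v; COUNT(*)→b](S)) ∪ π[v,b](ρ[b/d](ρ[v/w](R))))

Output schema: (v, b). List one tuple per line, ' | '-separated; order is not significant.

Per-node cardinality:
  S → 5
  γ[v; COUNT(*)→b](S) → 3
  σ[b<=6](γ[v; COUNT(*)→b](S)) → 3
  R → 3
  ρ[v/w](R) → 3
  ρ[b/d](ρ[v/w](R)) → 3
  π[v,b](ρ[b/d](ρ[v/w](R))) → 3
  (σ[b<=6](γ[v; COUNT(*)→b](S)) ∪ π[v,b](ρ[b/d](ρ[v/w](R)))) → 6

== RESULT ==
v | b
p | 1
p | 5
q | 1
s | 3
t | 2
t | 7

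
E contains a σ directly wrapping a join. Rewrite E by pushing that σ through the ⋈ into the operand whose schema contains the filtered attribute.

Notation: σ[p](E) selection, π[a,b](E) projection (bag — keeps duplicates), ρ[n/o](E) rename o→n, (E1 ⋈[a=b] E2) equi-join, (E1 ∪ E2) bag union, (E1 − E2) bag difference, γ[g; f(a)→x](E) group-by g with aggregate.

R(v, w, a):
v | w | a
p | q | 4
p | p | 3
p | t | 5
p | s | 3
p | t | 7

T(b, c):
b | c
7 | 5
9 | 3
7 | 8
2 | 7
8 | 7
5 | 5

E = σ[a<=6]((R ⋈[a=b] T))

σ filters on a, owned by the left side.
E' = (σ[a<=6](R) ⋈[a=b] T)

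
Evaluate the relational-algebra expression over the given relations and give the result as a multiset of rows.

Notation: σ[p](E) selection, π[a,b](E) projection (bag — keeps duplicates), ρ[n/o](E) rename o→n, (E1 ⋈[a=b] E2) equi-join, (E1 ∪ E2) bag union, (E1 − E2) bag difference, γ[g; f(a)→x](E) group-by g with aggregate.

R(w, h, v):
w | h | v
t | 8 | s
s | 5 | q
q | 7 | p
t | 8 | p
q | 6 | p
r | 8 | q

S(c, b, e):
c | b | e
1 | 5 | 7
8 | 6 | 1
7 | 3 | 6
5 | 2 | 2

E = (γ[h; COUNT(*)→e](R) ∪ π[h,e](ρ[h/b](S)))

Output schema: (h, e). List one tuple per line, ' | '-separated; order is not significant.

Stepwise |·|:
  R → 6
  γ[h; COUNT(*)→e](R) → 4
  S → 4
  ρ[h/b](S) → 4
  π[h,e](ρ[h/b](S)) → 4
  (γ[h; COUNT(*)→e](R) ∪ π[h,e](ρ[h/b](S))) → 8

== RESULT ==
h | e
2 | 2
3 | 6
5 | 1
5 | 7
6 | 1
6 | 1
7 | 1
8 | 3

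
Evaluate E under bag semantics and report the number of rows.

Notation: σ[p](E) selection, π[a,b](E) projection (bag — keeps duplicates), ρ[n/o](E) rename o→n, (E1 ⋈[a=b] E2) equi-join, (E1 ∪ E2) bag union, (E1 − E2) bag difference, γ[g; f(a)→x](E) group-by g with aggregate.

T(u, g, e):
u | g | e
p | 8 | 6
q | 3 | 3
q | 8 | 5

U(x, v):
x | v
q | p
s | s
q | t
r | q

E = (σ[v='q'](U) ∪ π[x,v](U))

Row counts bottom-up:
  U → 4
  σ[v='q'](U) → 1
  U → 4
  π[x,v](U) → 4
  (σ[v='q'](U) ∪ π[x,v](U)) → 5

|E| = 5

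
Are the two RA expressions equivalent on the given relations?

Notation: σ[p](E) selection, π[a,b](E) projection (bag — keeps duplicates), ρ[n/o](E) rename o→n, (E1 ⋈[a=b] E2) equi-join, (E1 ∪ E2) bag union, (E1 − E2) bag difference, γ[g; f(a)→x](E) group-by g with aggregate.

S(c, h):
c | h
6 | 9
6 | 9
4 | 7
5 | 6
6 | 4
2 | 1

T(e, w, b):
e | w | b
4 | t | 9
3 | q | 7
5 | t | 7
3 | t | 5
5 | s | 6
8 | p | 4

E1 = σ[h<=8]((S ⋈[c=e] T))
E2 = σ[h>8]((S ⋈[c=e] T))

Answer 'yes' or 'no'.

E1 row counts bottom-up:
  S → 6
  T → 6
  (S ⋈[c=e] T) → 3
  σ[h<=8]((S ⋈[c=e] T)) → 3
E2 row counts bottom-up:
  S → 6
  T → 6
  (S ⋈[c=e] T) → 3
  σ[h>8]((S ⋈[c=e] T)) → 0

E1 result:
c | h | e | w | b
4 | 7 | 4 | t | 9
5 | 6 | 5 | s | 6
5 | 6 | 5 | t | 7
E2 result:
c | h | e | w | b
(0 rows)
Witness: (5, 6, 5, 't', 7) appears 1× in E1 but 0× in E2.

no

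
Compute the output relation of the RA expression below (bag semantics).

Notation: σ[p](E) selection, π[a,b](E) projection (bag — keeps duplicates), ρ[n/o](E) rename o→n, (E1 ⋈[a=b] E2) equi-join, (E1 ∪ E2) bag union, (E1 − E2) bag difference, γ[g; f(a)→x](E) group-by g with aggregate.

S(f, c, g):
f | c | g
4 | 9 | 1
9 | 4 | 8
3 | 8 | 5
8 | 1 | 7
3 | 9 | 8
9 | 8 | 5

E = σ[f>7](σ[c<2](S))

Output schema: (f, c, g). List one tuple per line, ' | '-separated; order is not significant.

Row counts bottom-up:
  S → 6
  σ[c<2](S) → 1
  σ[f>7](σ[c<2](S)) → 1

== RESULT ==
f | c | g
8 | 1 | 7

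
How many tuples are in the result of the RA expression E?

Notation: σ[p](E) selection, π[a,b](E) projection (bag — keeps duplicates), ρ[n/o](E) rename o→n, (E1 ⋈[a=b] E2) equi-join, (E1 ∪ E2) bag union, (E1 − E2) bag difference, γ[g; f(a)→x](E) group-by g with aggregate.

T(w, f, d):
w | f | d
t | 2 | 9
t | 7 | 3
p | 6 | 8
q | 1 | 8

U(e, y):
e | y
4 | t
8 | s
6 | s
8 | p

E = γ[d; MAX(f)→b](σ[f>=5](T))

Stepwise |·|:
  T → 4
  σ[f>=5](T) → 2
  γ[d; MAX(f)→b](σ[f>=5](T)) → 2

|E| = 2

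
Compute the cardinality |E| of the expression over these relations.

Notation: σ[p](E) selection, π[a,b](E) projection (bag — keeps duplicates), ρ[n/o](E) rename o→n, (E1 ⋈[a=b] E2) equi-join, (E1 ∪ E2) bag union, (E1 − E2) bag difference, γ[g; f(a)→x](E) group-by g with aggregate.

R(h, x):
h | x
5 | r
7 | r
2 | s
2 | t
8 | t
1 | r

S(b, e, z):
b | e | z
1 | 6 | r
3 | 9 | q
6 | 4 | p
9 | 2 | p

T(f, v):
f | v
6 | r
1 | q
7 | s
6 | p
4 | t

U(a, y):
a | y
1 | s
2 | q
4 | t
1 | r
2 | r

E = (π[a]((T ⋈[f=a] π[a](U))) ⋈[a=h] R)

Per-node cardinality:
  T → 5
  U → 5
  π[a](U) → 5
  (T ⋈[f=a] π[a](U)) → 3
  π[a]((T ⋈[f=a] π[a](U))) → 3
  R → 6
  (π[a]((T ⋈[f=a] π[a](U))) ⋈[a=h] R) → 2

|E| = 2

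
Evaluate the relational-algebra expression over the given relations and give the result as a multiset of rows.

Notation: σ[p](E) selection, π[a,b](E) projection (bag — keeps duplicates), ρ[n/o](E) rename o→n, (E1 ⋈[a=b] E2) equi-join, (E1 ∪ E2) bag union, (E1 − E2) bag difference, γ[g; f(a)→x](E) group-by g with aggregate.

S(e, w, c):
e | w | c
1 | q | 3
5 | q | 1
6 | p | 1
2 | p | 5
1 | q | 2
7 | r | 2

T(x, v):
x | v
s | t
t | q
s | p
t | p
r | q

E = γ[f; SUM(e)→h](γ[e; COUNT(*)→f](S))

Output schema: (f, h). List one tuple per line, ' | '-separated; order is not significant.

Stepwise |·|:
  S → 6
  γ[e; COUNT(*)→f](S) → 5
  γ[f; SUM(e)→h](γ[e; COUNT(*)→f](S)) → 2

== RESULT ==
f | h
1 | 20
2 | 1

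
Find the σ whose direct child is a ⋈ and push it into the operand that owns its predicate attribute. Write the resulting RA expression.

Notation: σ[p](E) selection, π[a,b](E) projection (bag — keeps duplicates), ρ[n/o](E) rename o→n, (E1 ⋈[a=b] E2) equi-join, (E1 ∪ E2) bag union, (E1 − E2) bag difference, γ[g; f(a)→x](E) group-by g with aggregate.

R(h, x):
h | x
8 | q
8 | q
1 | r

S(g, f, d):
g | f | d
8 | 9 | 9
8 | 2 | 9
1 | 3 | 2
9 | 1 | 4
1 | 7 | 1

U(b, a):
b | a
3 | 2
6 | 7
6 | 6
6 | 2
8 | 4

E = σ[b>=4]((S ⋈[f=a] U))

σ filters on b, owned by the right side.
E' = (S ⋈[f=a] σ[b>=4](U))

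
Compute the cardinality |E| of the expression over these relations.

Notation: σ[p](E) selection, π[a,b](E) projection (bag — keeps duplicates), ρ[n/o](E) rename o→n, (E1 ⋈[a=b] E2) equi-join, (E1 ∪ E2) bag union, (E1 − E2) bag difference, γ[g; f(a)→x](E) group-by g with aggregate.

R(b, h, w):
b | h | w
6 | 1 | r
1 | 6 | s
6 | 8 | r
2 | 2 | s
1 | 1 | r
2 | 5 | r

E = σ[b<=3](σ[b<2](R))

Per-node cardinality:
  R → 6
  σ[b<2](R) → 2
  σ[b<=3](σ[b<2](R)) → 2

|E| = 2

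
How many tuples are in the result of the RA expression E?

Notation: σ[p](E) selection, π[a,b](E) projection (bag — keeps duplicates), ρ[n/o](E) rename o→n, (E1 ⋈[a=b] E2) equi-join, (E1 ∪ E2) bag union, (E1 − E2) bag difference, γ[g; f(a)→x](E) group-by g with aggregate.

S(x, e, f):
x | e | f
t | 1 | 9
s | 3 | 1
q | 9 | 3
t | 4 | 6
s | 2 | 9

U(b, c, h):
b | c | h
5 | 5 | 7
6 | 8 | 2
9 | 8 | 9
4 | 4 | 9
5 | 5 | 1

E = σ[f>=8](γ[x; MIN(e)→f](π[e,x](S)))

Stepwise |·|:
  S → 5
  π[e,x](S) → 5
  γ[x; MIN(e)→f](π[e,x](S)) → 3
  σ[f>=8](γ[x; MIN(e)→f](π[e,x](S))) → 1

|E| = 1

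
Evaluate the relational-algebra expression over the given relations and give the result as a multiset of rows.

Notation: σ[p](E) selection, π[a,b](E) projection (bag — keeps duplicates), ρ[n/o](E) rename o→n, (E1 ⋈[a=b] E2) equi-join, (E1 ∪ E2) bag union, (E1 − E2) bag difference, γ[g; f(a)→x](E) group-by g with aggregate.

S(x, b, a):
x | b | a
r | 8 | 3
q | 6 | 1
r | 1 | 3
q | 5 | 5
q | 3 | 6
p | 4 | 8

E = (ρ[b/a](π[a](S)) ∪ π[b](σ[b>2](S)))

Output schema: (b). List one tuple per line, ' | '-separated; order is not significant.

Per-node cardinality:
  S → 6
  π[a](S) → 6
  ρ[b/a](π[a](S)) → 6
  S → 6
  σ[b>2](S) → 5
  π[b](σ[b>2](S)) → 5
  (ρ[b/a](π[a](S)) ∪ π[b](σ[b>2](S))) → 11

== RESULT ==
b
1
3
3
3
4
5
5
6
6
8
8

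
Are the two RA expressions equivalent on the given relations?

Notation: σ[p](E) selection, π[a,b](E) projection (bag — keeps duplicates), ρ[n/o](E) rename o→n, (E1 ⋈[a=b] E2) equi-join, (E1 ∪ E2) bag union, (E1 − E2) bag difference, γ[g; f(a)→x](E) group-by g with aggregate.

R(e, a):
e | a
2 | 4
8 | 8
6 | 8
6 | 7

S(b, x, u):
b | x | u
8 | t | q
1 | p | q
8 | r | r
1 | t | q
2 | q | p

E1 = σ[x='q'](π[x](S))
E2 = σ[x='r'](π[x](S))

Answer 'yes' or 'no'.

E1 subexpression sizes:
  S → 5
  π[x](S) → 5
  σ[x='q'](π[x](S)) → 1
E2 subexpression sizes:
  S → 5
  π[x](S) → 5
  σ[x='r'](π[x](S)) → 1

E1 result:
x
q
E2 result:
x
r
Witness: ('q',) appears 1× in E1 but 0× in E2.

no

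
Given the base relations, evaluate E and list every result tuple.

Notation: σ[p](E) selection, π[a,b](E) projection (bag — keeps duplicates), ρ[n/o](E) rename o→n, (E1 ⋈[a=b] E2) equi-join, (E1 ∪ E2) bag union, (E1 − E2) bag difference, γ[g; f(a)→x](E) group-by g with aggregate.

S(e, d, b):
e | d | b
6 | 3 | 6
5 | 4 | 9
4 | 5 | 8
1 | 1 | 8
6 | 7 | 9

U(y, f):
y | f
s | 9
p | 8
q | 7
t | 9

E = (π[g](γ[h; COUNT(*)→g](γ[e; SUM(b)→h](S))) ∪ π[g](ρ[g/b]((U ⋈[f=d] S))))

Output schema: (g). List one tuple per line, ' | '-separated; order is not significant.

Per-node cardinality:
  S → 5
  γ[e; SUM(b)→h](S) → 4
  γ[h; COUNT(*)→g](γ[e; SUM(b)→h](S)) → 3
  π[g](γ[h; COUNT(*)→g](γ[e; SUM(b)→h](S))) → 3
  U → 4
  S → 5
  (U ⋈[f=d] S) → 1
  ρ[g/b]((U ⋈[f=d] S)) → 1
  π[g](ρ[g/b]((U ⋈[f=d] S))) → 1
  (π[g](γ[h; COUNT(*)→g](γ[e; SUM(b)→h](S))) ∪ π[g](ρ[g/b]((U ⋈[f=d] S)))) → 4

== RESULT ==
g
1
1
2
9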